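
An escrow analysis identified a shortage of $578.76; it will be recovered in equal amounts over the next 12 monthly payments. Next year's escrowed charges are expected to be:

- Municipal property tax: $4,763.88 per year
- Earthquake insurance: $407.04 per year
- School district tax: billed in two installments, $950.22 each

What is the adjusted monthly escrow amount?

Municipal property tax = $4,763.88 annually
Earthquake insurance = $407.04 annually
School district tax = $950.22 × 2 = $1,900.44 annually
Total annual escrow = $4,763.88 + $407.04 + $1,900.44 = $7,071.36
Monthly = $7,071.36 ÷ 12 = $589.28
Shortage spread = $578.76 ÷ 12 = $48.23/mo
New monthly escrow = $589.28 + $48.23 = $637.51

$637.51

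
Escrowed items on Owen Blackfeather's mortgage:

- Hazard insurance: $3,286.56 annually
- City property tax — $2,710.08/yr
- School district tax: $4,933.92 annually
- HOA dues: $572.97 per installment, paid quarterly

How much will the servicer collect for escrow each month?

Hazard insurance: $3,286.56 per year
City property tax: $2,710.08 per year
School district tax: $4,933.92 per year
HOA dues: $572.97 × 4 = $2,291.88 per year
Total annual escrow = $13,222.44
Monthly = $13,222.44 / 12 = $1,101.87

$1,101.87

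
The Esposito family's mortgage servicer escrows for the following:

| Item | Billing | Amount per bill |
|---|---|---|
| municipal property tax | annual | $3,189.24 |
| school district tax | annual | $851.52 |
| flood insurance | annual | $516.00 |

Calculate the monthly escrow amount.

Municipal property tax — $3,189.24 per year
School district tax — $851.52 per year
Flood insurance — $516.00 per year
Yearly total = $3,189.24 + $851.52 + $516.00 = $4,556.76
Monthly escrow = $4,556.76 / 12 = $379.73

$379.73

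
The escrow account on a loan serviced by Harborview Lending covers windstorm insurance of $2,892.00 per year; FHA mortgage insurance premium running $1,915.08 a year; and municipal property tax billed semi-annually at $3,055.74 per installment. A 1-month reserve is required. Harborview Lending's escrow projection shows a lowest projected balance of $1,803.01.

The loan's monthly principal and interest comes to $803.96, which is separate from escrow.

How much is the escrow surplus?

$893.13

Windstorm insurance = $2,892.00/yr
FHA mortgage insurance premium = $1,915.08/yr
Municipal property tax = $3,055.74 × 2 = $6,111.48/yr
Combined annual = $2,892.00 + $1,915.08 + $6,111.48 = $10,918.56
Monthly escrow = $10,918.56 / 12 = $909.88
Required cushion = 1 × $909.88 = $909.88
Surplus = $1,803.01 − $909.88 = $893.13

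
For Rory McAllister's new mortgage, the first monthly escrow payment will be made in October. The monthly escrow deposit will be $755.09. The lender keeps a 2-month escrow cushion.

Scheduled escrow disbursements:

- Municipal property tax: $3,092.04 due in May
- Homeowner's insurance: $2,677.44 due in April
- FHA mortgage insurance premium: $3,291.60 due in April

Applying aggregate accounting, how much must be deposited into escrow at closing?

Cushion = 2 × $755.09 = $1,510.18
Trial balance (start $0, +$755.09 each month, − disbursements):
  Oct: +$755.09 → $755.09
  Nov: +$755.09 → $1,510.18
  Dec: +$755.09 → $2,265.27
  Jan: +$755.09 → $3,020.36
  Feb: +$755.09 → $3,775.45
  Mar: +$755.09 → $4,530.54
  Apr: +$755.09 − $5,969.04 → -$683.41
  May: +$755.09 − $3,092.04 → -$3,020.36
  Jun: +$755.09 → -$2,265.27
  Jul: +$755.09 → -$1,510.18
  Aug: +$755.09 → -$755.09
  Sep: +$755.09 → $0.00
Lowest trial balance = -$3,020.36 (May)
Initial deposit = cushion − low point = $1,510.18 − (-$3,020.36) = $4,530.54

$4,530.54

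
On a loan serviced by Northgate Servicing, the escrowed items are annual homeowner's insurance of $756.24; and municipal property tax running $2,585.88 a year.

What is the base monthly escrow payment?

Homeowner's insurance — $756.24
Municipal property tax — $2,585.88
Combined annual = $3,342.12
Monthly = $3,342.12 ÷ 12 = $278.51

$278.51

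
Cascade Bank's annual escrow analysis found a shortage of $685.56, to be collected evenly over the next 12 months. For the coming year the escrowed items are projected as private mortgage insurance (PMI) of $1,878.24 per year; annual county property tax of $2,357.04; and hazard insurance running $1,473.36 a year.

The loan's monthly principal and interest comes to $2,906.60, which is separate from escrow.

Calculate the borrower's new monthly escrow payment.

$532.85

Private mortgage insurance (PMI): $1,878.24 per year
County property tax: $2,357.04 per year
Hazard insurance: $1,473.36 per year
Total annual escrow = $1,878.24 + $2,357.04 + $1,473.36 = $5,708.64
Monthly = $5,708.64 ÷ 12 = $475.72
Shortage spread = $685.56 / 12 = $57.13/mo
New monthly escrow = $475.72 + $57.13 = $532.85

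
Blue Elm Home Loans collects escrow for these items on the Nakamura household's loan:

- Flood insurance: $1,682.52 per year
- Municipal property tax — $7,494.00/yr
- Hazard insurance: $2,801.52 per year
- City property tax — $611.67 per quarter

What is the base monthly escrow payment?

$1,202.06

Flood insurance: $1,682.52
Municipal property tax: $7,494.00
Hazard insurance: $2,801.52
City property tax: $611.67 × 4 = $2,446.68
Annual escrow total = $14,424.72
Monthly = $14,424.72 ÷ 12 = $1,202.06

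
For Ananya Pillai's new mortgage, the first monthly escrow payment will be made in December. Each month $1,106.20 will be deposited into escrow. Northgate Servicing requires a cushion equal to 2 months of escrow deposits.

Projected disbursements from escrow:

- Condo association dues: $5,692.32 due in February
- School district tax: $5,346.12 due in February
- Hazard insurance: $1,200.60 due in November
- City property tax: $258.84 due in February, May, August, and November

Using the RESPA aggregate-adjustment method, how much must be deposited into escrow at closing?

$10,191.08

Cushion = 2 × $1,106.20 = $2,212.40
Trial balance (start $0, +$1,106.20 each month, − disbursements):
  Dec: +$1,106.20 → $1,106.20
  Jan: +$1,106.20 → $2,212.40
  Feb: +$1,106.20 − $11,297.28 → -$7,978.68
  Mar: +$1,106.20 → -$6,872.48
  Apr: +$1,106.20 → -$5,766.28
  May: +$1,106.20 − $258.84 → -$4,918.92
  Jun: +$1,106.20 → -$3,812.72
  Jul: +$1,106.20 → -$2,706.52
  Aug: +$1,106.20 − $258.84 → -$1,859.16
  Sep: +$1,106.20 → -$752.96
  Oct: +$1,106.20 → $353.24
  Nov: +$1,106.20 − $1,459.44 → $0.00
Lowest trial balance = -$7,978.68 (Feb)
Initial deposit = cushion − low point = $2,212.40 − (-$7,978.68) = $10,191.08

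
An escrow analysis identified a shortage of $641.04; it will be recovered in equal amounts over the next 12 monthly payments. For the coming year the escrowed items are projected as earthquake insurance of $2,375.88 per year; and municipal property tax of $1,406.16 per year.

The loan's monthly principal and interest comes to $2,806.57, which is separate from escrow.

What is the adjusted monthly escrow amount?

Earthquake insurance — $2,375.88
Municipal property tax — $1,406.16
Annual escrow total = $2,375.88 + $1,406.16 = $3,782.04
Base monthly escrow = $3,782.04 ÷ 12 = $315.17
Shortage spread = $641.04 / 12 = $53.42/mo
New monthly escrow = $315.17 + $53.42 = $368.59

$368.59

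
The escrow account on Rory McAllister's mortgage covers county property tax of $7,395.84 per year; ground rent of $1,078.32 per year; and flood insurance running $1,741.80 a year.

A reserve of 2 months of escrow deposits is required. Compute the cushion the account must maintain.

$1,702.66

County property tax: $7,395.84 per year
Ground rent: $1,078.32 per year
Flood insurance: $1,741.80 per year
Total per year = $7,395.84 + $1,078.32 + $1,741.80 = $10,215.96
Per month = $10,215.96 ÷ 12 = $851.33
Reserve = 2 × $851.33 = $1,702.66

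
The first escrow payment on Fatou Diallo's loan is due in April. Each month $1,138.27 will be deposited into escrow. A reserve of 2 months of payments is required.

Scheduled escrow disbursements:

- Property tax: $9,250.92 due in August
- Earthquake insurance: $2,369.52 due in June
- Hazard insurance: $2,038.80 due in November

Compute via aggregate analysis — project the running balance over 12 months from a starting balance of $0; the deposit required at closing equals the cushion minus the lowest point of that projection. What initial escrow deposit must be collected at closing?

$8,205.63

Cushion = 2 × $1,138.27 = $2,276.54
Trial balance (start $0, +$1,138.27 each month, − disbursements):
  Apr: +$1,138.27 → $1,138.27
  May: +$1,138.27 → $2,276.54
  Jun: +$1,138.27 − $2,369.52 → $1,045.29
  Jul: +$1,138.27 → $2,183.56
  Aug: +$1,138.27 − $9,250.92 → -$5,929.09
  Sep: +$1,138.27 → -$4,790.82
  Oct: +$1,138.27 → -$3,652.55
  Nov: +$1,138.27 − $2,038.80 → -$4,553.08
  Dec: +$1,138.27 → -$3,414.81
  Jan: +$1,138.27 → -$2,276.54
  Feb: +$1,138.27 → -$1,138.27
  Mar: +$1,138.27 → $0.00
Lowest trial balance = -$5,929.09 (Aug)
Initial deposit = cushion − low point = $2,276.54 − (-$5,929.09) = $8,205.63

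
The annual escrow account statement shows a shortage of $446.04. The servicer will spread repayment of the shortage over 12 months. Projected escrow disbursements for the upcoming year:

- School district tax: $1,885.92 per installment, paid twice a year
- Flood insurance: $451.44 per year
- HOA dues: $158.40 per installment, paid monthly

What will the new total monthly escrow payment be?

$547.51

School district tax: $1,885.92 × 2 = $3,771.84
Flood insurance: $451.44
HOA dues: $158.40 × 12 = $1,900.80
Annual escrow total = $3,771.84 + $451.44 + $1,900.80 = $6,124.08
Per month = $6,124.08 / 12 = $510.34
Shortage spread = $446.04 / 12 = $37.17/mo
New monthly escrow = $510.34 + $37.17 = $547.51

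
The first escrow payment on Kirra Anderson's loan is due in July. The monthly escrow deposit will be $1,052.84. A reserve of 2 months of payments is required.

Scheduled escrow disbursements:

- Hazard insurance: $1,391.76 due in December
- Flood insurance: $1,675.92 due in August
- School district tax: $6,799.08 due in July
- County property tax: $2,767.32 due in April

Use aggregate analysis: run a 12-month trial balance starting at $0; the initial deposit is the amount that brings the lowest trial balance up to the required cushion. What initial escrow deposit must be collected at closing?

Cushion = 2 × $1,052.84 = $2,105.68
Trial balance (start $0, +$1,052.84 each month, − disbursements):
  Jul: +$1,052.84 − $6,799.08 → -$5,746.24
  Aug: +$1,052.84 − $1,675.92 → -$6,369.32
  Sep: +$1,052.84 → -$5,316.48
  Oct: +$1,052.84 → -$4,263.64
  Nov: +$1,052.84 → -$3,210.80
  Dec: +$1,052.84 − $1,391.76 → -$3,549.72
  Jan: +$1,052.84 → -$2,496.88
  Feb: +$1,052.84 → -$1,444.04
  Mar: +$1,052.84 → -$391.20
  Apr: +$1,052.84 − $2,767.32 → -$2,105.68
  May: +$1,052.84 → -$1,052.84
  Jun: +$1,052.84 → $0.00
Lowest trial balance = -$6,369.32 (Aug)
Initial deposit = cushion − low point = $2,105.68 − (-$6,369.32) = $8,475.00

$8,475.00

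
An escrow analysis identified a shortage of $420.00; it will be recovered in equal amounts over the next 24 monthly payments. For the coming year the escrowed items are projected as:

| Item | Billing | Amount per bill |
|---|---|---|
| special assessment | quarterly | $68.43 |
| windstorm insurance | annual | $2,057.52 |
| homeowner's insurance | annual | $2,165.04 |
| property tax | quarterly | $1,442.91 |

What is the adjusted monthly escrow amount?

$873.16

Special assessment — $68.43 × 4 = $273.72/yr
Windstorm insurance — $2,057.52/yr
Homeowner's insurance — $2,165.04/yr
Property tax — $1,442.91 × 4 = $5,771.64/yr
Total per year = $10,267.92
Per month = $10,267.92 / 12 = $855.66
Shortage spread = $420.00 / 24 = $17.50/mo
Adjusted monthly = $855.66 + $17.50 = $873.16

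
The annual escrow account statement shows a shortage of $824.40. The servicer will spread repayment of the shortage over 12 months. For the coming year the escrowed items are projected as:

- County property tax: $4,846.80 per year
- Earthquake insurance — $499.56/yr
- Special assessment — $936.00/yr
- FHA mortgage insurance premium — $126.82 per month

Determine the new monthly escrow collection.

$719.05

County property tax = $4,846.80
Earthquake insurance = $499.56
Special assessment = $936.00
FHA mortgage insurance premium = $126.82 × 12 = $1,521.84
Total annual escrow = $4,846.80 + $499.56 + $936.00 + $1,521.84 = $7,804.20
Base monthly escrow = $7,804.20 ÷ 12 = $650.35
Shortage per month = $824.40 ÷ 12 = $68.70
Adjusted monthly = $650.35 + $68.70 = $719.05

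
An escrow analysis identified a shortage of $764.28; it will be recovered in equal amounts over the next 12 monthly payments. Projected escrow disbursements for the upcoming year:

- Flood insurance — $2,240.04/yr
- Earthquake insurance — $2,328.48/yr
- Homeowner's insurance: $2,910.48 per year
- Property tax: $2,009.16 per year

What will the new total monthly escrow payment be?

Flood insurance — $2,240.04/yr
Earthquake insurance — $2,328.48/yr
Homeowner's insurance — $2,910.48/yr
Property tax — $2,009.16/yr
Yearly total = $2,240.04 + $2,328.48 + $2,910.48 + $2,009.16 = $9,488.16
Base monthly escrow = $9,488.16 / 12 = $790.68
Shortage per month = $764.28 ÷ 12 = $63.69
Adjusted monthly = $790.68 + $63.69 = $854.37

$854.37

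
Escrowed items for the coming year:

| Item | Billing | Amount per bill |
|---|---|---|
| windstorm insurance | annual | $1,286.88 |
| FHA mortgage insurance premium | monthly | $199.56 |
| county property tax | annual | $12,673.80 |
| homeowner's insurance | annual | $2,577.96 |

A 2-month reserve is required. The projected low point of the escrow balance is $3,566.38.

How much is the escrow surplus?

Windstorm insurance — $1,286.88/yr
FHA mortgage insurance premium — $199.56 × 12 = $2,394.72/yr
County property tax — $12,673.80/yr
Homeowner's insurance — $2,577.96/yr
Annual escrow total = $1,286.88 + $2,394.72 + $12,673.80 + $2,577.96 = $18,933.36
Per month = $18,933.36 ÷ 12 = $1,577.78
Cushion = 2 × $1,577.78 = $3,155.56
Excess over cushion: $3,566.38 − $3,155.56 = $410.82

$410.82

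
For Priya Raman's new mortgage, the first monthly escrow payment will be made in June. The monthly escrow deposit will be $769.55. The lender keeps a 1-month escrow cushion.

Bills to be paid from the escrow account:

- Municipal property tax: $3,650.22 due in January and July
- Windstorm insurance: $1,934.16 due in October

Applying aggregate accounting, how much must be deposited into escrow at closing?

$3,847.75

Cushion = 1 × $769.55 = $769.55
Trial balance (start $0, +$769.55 each month, − disbursements):
  Jun: +$769.55 → $769.55
  Jul: +$769.55 − $3,650.22 → -$2,111.12
  Aug: +$769.55 → -$1,341.57
  Sep: +$769.55 → -$572.02
  Oct: +$769.55 − $1,934.16 → -$1,736.63
  Nov: +$769.55 → -$967.08
  Dec: +$769.55 → -$197.53
  Jan: +$769.55 − $3,650.22 → -$3,078.20
  Feb: +$769.55 → -$2,308.65
  Mar: +$769.55 → -$1,539.10
  Apr: +$769.55 → -$769.55
  May: +$769.55 → $0.00
Lowest trial balance = -$3,078.20 (Jan)
Initial deposit = cushion − low point = $769.55 − (-$3,078.20) = $3,847.75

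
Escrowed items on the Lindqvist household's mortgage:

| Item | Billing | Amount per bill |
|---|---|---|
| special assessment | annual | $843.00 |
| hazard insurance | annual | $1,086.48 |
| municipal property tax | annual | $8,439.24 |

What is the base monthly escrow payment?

$864.06

Special assessment: $843.00 annually
Hazard insurance: $1,086.48 annually
Municipal property tax: $8,439.24 annually
Total per year = $843.00 + $1,086.48 + $8,439.24 = $10,368.72
Monthly = $10,368.72 ÷ 12 = $864.06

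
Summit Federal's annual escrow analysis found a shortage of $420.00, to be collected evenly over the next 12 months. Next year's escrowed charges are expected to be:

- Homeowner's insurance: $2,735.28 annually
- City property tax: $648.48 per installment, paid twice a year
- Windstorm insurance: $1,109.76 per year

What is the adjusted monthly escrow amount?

Homeowner's insurance: $2,735.28 annually
City property tax: $648.48 × 2 = $1,296.96 annually
Windstorm insurance: $1,109.76 annually
Annual escrow total = $5,142.00
Per month = $5,142.00 / 12 = $428.50
Monthly shortage recovery: $420.00 / 12 = $35.00
New monthly escrow = $428.50 + $35.00 = $463.50

$463.50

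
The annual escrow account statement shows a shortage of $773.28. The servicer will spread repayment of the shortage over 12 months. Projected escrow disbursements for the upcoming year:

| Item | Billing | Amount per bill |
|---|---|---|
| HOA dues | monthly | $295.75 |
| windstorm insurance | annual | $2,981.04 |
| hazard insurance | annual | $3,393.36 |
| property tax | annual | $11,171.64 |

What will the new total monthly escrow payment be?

$1,822.36

HOA dues — $295.75 × 12 = $3,549.00 annually
Windstorm insurance — $2,981.04 annually
Hazard insurance — $3,393.36 annually
Property tax — $11,171.64 annually
Total per year = $3,549.00 + $2,981.04 + $3,393.36 + $11,171.64 = $21,095.04
Monthly = $21,095.04 / 12 = $1,757.92
Shortage per month = $773.28 ÷ 12 = $64.44
Adjusted monthly = $1,757.92 + $64.44 = $1,822.36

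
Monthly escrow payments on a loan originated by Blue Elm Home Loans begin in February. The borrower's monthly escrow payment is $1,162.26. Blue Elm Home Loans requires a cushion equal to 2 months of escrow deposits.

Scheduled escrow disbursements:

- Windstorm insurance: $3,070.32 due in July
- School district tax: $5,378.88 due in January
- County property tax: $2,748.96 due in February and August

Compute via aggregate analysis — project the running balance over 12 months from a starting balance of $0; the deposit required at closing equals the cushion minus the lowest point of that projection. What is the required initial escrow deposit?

Cushion = 2 × $1,162.26 = $2,324.52
Trial balance (start $0, +$1,162.26 each month, − disbursements):
  Feb: +$1,162.26 − $2,748.96 → -$1,586.70
  Mar: +$1,162.26 → -$424.44
  Apr: +$1,162.26 → $737.82
  May: +$1,162.26 → $1,900.08
  Jun: +$1,162.26 → $3,062.34
  Jul: +$1,162.26 − $3,070.32 → $1,154.28
  Aug: +$1,162.26 − $2,748.96 → -$432.42
  Sep: +$1,162.26 → $729.84
  Oct: +$1,162.26 → $1,892.10
  Nov: +$1,162.26 → $3,054.36
  Dec: +$1,162.26 → $4,216.62
  Jan: +$1,162.26 − $5,378.88 → $0.00
Lowest trial balance = -$1,586.70 (Feb)
Initial deposit = cushion − low point = $2,324.52 − (-$1,586.70) = $3,911.22

$3,911.22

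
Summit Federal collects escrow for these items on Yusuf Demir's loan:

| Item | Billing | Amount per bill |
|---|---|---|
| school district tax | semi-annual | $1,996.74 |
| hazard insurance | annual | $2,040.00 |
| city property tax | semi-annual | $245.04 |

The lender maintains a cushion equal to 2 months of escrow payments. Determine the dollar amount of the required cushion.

School district tax: $1,996.74 × 2 = $3,993.48
Hazard insurance: $2,040.00
City property tax: $245.04 × 2 = $490.08
Total annual escrow = $3,993.48 + $2,040.00 + $490.08 = $6,523.56
Monthly = $6,523.56 ÷ 12 = $543.63
Cushion = 2 × $543.63 = $1,087.26

$1,087.26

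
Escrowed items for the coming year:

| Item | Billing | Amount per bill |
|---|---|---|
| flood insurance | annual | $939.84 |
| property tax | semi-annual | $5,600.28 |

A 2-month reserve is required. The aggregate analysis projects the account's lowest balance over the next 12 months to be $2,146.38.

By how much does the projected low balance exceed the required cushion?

Flood insurance — $939.84 annually
Property tax — $5,600.28 × 2 = $11,200.56 annually
Total annual escrow = $12,140.40
Monthly = $12,140.40 / 12 = $1,011.70
Required cushion = 2 × $1,011.70 = $2,023.40
Excess over cushion: $2,146.38 − $2,023.40 = $122.98

$122.98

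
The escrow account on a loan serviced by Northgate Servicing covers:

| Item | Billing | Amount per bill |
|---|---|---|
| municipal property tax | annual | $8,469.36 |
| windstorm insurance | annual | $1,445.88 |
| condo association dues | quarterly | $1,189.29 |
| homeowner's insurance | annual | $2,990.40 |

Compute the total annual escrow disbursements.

Municipal property tax — $8,469.36 per year
Windstorm insurance — $1,445.88 per year
Condo association dues — $1,189.29 × 4 = $4,757.16 per year
Homeowner's insurance — $2,990.40 per year
Combined annual = $8,469.36 + $1,445.88 + $4,757.16 + $2,990.40 = $17,662.80

$17,662.80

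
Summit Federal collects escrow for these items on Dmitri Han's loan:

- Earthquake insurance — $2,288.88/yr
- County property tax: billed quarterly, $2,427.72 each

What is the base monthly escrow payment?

Earthquake insurance = $2,288.88/yr
County property tax = $2,427.72 × 4 = $9,710.88/yr
Yearly total = $2,288.88 + $9,710.88 = $11,999.76
Base monthly escrow = $11,999.76 / 12 = $999.98

$999.98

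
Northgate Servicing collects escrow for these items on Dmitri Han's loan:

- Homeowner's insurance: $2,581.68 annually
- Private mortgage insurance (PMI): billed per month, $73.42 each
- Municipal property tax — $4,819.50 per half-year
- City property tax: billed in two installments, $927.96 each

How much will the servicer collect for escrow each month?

Homeowner's insurance — $2,581.68
Private mortgage insurance (PMI) — $73.42 × 12 = $881.04
Municipal property tax — $4,819.50 × 2 = $9,639.00
City property tax — $927.96 × 2 = $1,855.92
Combined annual = $2,581.68 + $881.04 + $9,639.00 + $1,855.92 = $14,957.64
Per month = $14,957.64 / 12 = $1,246.47

$1,246.47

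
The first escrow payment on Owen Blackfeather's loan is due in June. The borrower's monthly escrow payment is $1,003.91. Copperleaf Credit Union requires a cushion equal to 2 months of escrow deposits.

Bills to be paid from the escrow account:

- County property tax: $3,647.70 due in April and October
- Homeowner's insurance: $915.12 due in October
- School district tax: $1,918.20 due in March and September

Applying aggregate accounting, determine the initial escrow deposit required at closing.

Cushion = 2 × $1,003.91 = $2,007.82
Trial balance (start $0, +$1,003.91 each month, − disbursements):
  Jun: +$1,003.91 → $1,003.91
  Jul: +$1,003.91 → $2,007.82
  Aug: +$1,003.91 → $3,011.73
  Sep: +$1,003.91 − $1,918.20 → $2,097.44
  Oct: +$1,003.91 − $4,562.82 → -$1,461.47
  Nov: +$1,003.91 → -$457.56
  Dec: +$1,003.91 → $546.35
  Jan: +$1,003.91 → $1,550.26
  Feb: +$1,003.91 → $2,554.17
  Mar: +$1,003.91 − $1,918.20 → $1,639.88
  Apr: +$1,003.91 − $3,647.70 → -$1,003.91
  May: +$1,003.91 → $0.00
Lowest trial balance = -$1,461.47 (Oct)
Initial deposit = cushion − low point = $2,007.82 − (-$1,461.47) = $3,469.29

$3,469.29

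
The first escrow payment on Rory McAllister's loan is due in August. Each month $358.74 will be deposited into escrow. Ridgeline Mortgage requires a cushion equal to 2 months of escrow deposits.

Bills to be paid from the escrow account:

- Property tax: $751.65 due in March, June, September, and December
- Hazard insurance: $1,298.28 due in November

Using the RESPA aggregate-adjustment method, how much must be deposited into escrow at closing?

$1,725.36

Cushion = 2 × $358.74 = $717.48
Trial balance (start $0, +$358.74 each month, − disbursements):
  Aug: +$358.74 → $358.74
  Sep: +$358.74 − $751.65 → -$34.17
  Oct: +$358.74 → $324.57
  Nov: +$358.74 − $1,298.28 → -$614.97
  Dec: +$358.74 − $751.65 → -$1,007.88
  Jan: +$358.74 → -$649.14
  Feb: +$358.74 → -$290.40
  Mar: +$358.74 − $751.65 → -$683.31
  Apr: +$358.74 → -$324.57
  May: +$358.74 → $34.17
  Jun: +$358.74 − $751.65 → -$358.74
  Jul: +$358.74 → $0.00
Lowest trial balance = -$1,007.88 (Dec)
Initial deposit = cushion − low point = $717.48 − (-$1,007.88) = $1,725.36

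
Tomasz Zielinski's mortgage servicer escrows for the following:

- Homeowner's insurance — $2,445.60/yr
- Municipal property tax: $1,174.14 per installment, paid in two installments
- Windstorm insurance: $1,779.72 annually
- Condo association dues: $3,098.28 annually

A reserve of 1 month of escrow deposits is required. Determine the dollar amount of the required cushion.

Homeowner's insurance = $2,445.60 per year
Municipal property tax = $1,174.14 × 2 = $2,348.28 per year
Windstorm insurance = $1,779.72 per year
Condo association dues = $3,098.28 per year
Yearly total = $2,445.60 + $2,348.28 + $1,779.72 + $3,098.28 = $9,671.88
Monthly escrow = $9,671.88 ÷ 12 = $805.99
Required cushion = 1 × $805.99 = $805.99

$805.99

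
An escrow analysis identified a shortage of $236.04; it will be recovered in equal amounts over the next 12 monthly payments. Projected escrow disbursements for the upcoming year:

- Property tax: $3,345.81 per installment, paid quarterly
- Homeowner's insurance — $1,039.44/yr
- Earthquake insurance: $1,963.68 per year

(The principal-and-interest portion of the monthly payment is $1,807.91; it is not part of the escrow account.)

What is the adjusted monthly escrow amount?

$1,385.20

Property tax: $3,345.81 × 4 = $13,383.24/yr
Homeowner's insurance: $1,039.44/yr
Earthquake insurance: $1,963.68/yr
Total annual escrow = $13,383.24 + $1,039.44 + $1,963.68 = $16,386.36
Per month = $16,386.36 / 12 = $1,365.53
Monthly shortage recovery: $236.04 ÷ 12 = $19.67
Adjusted monthly = $1,365.53 + $19.67 = $1,385.20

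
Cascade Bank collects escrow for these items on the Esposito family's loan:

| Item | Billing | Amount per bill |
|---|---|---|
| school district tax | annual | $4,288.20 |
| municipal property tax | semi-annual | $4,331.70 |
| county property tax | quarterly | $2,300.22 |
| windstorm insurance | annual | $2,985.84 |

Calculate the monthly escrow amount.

$2,094.86

School district tax — $4,288.20
Municipal property tax — $4,331.70 × 2 = $8,663.40
County property tax — $2,300.22 × 4 = $9,200.88
Windstorm insurance — $2,985.84
Total per year = $25,138.32
Base monthly escrow = $25,138.32 / 12 = $2,094.86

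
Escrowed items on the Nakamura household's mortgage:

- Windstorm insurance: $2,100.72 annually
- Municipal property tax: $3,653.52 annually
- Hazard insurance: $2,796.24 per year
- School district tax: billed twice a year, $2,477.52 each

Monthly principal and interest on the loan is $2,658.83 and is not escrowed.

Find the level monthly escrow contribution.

Windstorm insurance — $2,100.72 annually
Municipal property tax — $3,653.52 annually
Hazard insurance — $2,796.24 annually
School district tax — $2,477.52 × 2 = $4,955.04 annually
Yearly total = $13,505.52
Monthly = $13,505.52 ÷ 12 = $1,125.46

$1,125.46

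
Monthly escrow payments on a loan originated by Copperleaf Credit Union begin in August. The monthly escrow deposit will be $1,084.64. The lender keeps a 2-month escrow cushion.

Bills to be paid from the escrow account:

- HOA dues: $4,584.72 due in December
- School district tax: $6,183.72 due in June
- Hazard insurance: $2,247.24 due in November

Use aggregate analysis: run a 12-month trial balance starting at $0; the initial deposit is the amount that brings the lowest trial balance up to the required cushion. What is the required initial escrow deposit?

Cushion = 2 × $1,084.64 = $2,169.28
Trial balance (start $0, +$1,084.64 each month, − disbursements):
  Aug: +$1,084.64 → $1,084.64
  Sep: +$1,084.64 → $2,169.28
  Oct: +$1,084.64 → $3,253.92
  Nov: +$1,084.64 − $2,247.24 → $2,091.32
  Dec: +$1,084.64 − $4,584.72 → -$1,408.76
  Jan: +$1,084.64 → -$324.12
  Feb: +$1,084.64 → $760.52
  Mar: +$1,084.64 → $1,845.16
  Apr: +$1,084.64 → $2,929.80
  May: +$1,084.64 → $4,014.44
  Jun: +$1,084.64 − $6,183.72 → -$1,084.64
  Jul: +$1,084.64 → $0.00
Lowest trial balance = -$1,408.76 (Dec)
Initial deposit = cushion − low point = $2,169.28 − (-$1,408.76) = $3,578.04

$3,578.04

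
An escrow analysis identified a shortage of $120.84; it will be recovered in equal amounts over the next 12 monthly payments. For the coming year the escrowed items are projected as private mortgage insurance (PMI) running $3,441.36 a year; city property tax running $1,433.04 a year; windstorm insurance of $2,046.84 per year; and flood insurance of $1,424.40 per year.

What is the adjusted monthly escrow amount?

Private mortgage insurance (PMI): $3,441.36 per year
City property tax: $1,433.04 per year
Windstorm insurance: $2,046.84 per year
Flood insurance: $1,424.40 per year
Yearly total = $8,345.64
Monthly escrow = $8,345.64 / 12 = $695.47
Shortage spread = $120.84 / 12 = $10.07/mo
Adjusted monthly = $695.47 + $10.07 = $705.54

$705.54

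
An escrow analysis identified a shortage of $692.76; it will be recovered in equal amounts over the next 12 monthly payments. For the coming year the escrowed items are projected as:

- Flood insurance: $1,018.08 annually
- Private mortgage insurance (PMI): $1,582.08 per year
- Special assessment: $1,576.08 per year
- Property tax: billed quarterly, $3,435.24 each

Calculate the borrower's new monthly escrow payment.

Flood insurance — $1,018.08 per year
Private mortgage insurance (PMI) — $1,582.08 per year
Special assessment — $1,576.08 per year
Property tax — $3,435.24 × 4 = $13,740.96 per year
Total annual escrow = $1,018.08 + $1,582.08 + $1,576.08 + $13,740.96 = $17,917.20
Base monthly escrow = $17,917.20 / 12 = $1,493.10
Shortage spread = $692.76 / 12 = $57.73/mo
New monthly escrow = $1,493.10 + $57.73 = $1,550.83

$1,550.83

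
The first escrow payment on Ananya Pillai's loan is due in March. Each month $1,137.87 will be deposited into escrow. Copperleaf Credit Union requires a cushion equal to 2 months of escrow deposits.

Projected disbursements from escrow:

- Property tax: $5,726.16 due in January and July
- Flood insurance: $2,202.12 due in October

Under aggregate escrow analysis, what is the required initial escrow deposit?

$3,413.61

Cushion = 2 × $1,137.87 = $2,275.74
Trial balance (start $0, +$1,137.87 each month, − disbursements):
  Mar: +$1,137.87 → $1,137.87
  Apr: +$1,137.87 → $2,275.74
  May: +$1,137.87 → $3,413.61
  Jun: +$1,137.87 → $4,551.48
  Jul: +$1,137.87 − $5,726.16 → -$36.81
  Aug: +$1,137.87 → $1,101.06
  Sep: +$1,137.87 → $2,238.93
  Oct: +$1,137.87 − $2,202.12 → $1,174.68
  Nov: +$1,137.87 → $2,312.55
  Dec: +$1,137.87 → $3,450.42
  Jan: +$1,137.87 − $5,726.16 → -$1,137.87
  Feb: +$1,137.87 → $0.00
Lowest trial balance = -$1,137.87 (Jan)
Initial deposit = cushion − low point = $2,275.74 − (-$1,137.87) = $3,413.61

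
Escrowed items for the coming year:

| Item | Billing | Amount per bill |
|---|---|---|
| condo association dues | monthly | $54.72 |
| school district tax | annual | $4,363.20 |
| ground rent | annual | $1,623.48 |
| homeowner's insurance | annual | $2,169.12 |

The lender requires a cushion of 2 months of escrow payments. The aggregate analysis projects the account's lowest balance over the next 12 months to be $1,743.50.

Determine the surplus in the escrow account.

$274.76

Condo association dues = $54.72 × 12 = $656.64 per year
School district tax = $4,363.20 per year
Ground rent = $1,623.48 per year
Homeowner's insurance = $2,169.12 per year
Total per year = $8,812.44
Monthly escrow = $8,812.44 ÷ 12 = $734.37
Required cushion = 2 × $734.37 = $1,468.74
Surplus = $1,743.50 − $1,468.74 = $274.76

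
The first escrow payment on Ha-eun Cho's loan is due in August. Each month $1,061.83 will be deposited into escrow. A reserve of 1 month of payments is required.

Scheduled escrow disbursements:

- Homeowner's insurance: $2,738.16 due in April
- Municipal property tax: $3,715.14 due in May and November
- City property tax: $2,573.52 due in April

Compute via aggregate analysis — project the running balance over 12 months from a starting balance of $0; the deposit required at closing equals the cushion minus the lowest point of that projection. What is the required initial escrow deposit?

Cushion = 1 × $1,061.83 = $1,061.83
Trial balance (start $0, +$1,061.83 each month, − disbursements):
  Aug: +$1,061.83 → $1,061.83
  Sep: +$1,061.83 → $2,123.66
  Oct: +$1,061.83 → $3,185.49
  Nov: +$1,061.83 − $3,715.14 → $532.18
  Dec: +$1,061.83 → $1,594.01
  Jan: +$1,061.83 → $2,655.84
  Feb: +$1,061.83 → $3,717.67
  Mar: +$1,061.83 → $4,779.50
  Apr: +$1,061.83 − $5,311.68 → $529.65
  May: +$1,061.83 − $3,715.14 → -$2,123.66
  Jun: +$1,061.83 → -$1,061.83
  Jul: +$1,061.83 → $0.00
Lowest trial balance = -$2,123.66 (May)
Initial deposit = cushion − low point = $1,061.83 − (-$2,123.66) = $3,185.49

$3,185.49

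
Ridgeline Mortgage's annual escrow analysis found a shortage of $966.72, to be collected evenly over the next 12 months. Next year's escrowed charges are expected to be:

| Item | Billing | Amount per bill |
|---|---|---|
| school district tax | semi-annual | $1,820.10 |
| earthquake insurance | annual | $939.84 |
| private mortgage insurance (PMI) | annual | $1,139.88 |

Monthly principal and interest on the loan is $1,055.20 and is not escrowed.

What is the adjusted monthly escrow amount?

$557.22

School district tax = $1,820.10 × 2 = $3,640.20
Earthquake insurance = $939.84
Private mortgage insurance (PMI) = $1,139.88
Total annual escrow = $3,640.20 + $939.84 + $1,139.88 = $5,719.92
Monthly escrow = $5,719.92 ÷ 12 = $476.66
Monthly shortage recovery: $966.72 / 12 = $80.56
Adjusted monthly = $476.66 + $80.56 = $557.22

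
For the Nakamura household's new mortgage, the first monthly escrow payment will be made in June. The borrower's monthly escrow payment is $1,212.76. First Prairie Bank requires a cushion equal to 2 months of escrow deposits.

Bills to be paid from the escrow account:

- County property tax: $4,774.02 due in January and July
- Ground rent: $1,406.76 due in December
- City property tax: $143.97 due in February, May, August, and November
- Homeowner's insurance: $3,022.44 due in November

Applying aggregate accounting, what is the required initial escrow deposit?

Cushion = 2 × $1,212.76 = $2,425.52
Trial balance (start $0, +$1,212.76 each month, − disbursements):
  Jun: +$1,212.76 → $1,212.76
  Jul: +$1,212.76 − $4,774.02 → -$2,348.50
  Aug: +$1,212.76 − $143.97 → -$1,279.71
  Sep: +$1,212.76 → -$66.95
  Oct: +$1,212.76 → $1,145.81
  Nov: +$1,212.76 − $3,166.41 → -$807.84
  Dec: +$1,212.76 − $1,406.76 → -$1,001.84
  Jan: +$1,212.76 − $4,774.02 → -$4,563.10
  Feb: +$1,212.76 − $143.97 → -$3,494.31
  Mar: +$1,212.76 → -$2,281.55
  Apr: +$1,212.76 → -$1,068.79
  May: +$1,212.76 − $143.97 → $0.00
Lowest trial balance = -$4,563.10 (Jan)
Initial deposit = cushion − low point = $2,425.52 − (-$4,563.10) = $6,988.62

$6,988.62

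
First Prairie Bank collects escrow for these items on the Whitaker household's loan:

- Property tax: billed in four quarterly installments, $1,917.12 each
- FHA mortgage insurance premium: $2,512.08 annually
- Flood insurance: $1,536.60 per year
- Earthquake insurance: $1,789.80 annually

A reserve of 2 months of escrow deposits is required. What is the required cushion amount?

Property tax: $1,917.12 × 4 = $7,668.48/yr
FHA mortgage insurance premium: $2,512.08/yr
Flood insurance: $1,536.60/yr
Earthquake insurance: $1,789.80/yr
Annual escrow total = $7,668.48 + $2,512.08 + $1,536.60 + $1,789.80 = $13,506.96
Monthly escrow = $13,506.96 ÷ 12 = $1,125.58
Reserve = 2 × $1,125.58 = $2,251.16

$2,251.16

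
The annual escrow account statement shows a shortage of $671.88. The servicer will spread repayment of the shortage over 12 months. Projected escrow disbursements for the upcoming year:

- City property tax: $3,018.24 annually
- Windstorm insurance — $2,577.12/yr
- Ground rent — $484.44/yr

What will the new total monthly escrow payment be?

$562.64

City property tax — $3,018.24 per year
Windstorm insurance — $2,577.12 per year
Ground rent — $484.44 per year
Yearly total = $3,018.24 + $2,577.12 + $484.44 = $6,079.80
Per month = $6,079.80 / 12 = $506.65
Shortage per month = $671.88 ÷ 12 = $55.99
New monthly escrow = $506.65 + $55.99 = $562.64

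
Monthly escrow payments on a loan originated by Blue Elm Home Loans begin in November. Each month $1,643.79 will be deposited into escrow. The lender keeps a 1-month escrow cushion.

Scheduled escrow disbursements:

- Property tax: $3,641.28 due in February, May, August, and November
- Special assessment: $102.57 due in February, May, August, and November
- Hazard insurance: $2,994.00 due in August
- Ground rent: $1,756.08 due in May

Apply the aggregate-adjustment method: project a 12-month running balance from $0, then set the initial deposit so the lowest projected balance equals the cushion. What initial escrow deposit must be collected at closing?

Cushion = 1 × $1,643.79 = $1,643.79
Trial balance (start $0, +$1,643.79 each month, − disbursements):
  Nov: +$1,643.79 − $3,743.85 → -$2,100.06
  Dec: +$1,643.79 → -$456.27
  Jan: +$1,643.79 → $1,187.52
  Feb: +$1,643.79 − $3,743.85 → -$912.54
  Mar: +$1,643.79 → $731.25
  Apr: +$1,643.79 → $2,375.04
  May: +$1,643.79 − $5,499.93 → -$1,481.10
  Jun: +$1,643.79 → $162.69
  Jul: +$1,643.79 → $1,806.48
  Aug: +$1,643.79 − $6,737.85 → -$3,287.58
  Sep: +$1,643.79 → -$1,643.79
  Oct: +$1,643.79 → $0.00
Lowest trial balance = -$3,287.58 (Aug)
Initial deposit = cushion − low point = $1,643.79 − (-$3,287.58) = $4,931.37

$4,931.37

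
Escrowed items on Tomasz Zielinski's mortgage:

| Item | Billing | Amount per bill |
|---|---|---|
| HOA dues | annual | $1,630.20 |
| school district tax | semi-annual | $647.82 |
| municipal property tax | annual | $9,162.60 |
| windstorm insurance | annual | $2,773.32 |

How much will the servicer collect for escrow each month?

HOA dues — $1,630.20 per year
School district tax — $647.82 × 2 = $1,295.64 per year
Municipal property tax — $9,162.60 per year
Windstorm insurance — $2,773.32 per year
Total annual escrow = $1,630.20 + $1,295.64 + $9,162.60 + $2,773.32 = $14,861.76
Per month = $14,861.76 / 12 = $1,238.48

$1,238.48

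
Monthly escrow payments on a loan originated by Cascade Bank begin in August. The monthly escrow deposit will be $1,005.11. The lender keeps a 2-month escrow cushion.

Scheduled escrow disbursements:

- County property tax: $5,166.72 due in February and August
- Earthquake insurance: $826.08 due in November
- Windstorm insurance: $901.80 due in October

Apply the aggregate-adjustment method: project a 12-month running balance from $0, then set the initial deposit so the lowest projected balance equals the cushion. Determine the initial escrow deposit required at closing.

Cushion = 2 × $1,005.11 = $2,010.22
Trial balance (start $0, +$1,005.11 each month, − disbursements):
  Aug: +$1,005.11 − $5,166.72 → -$4,161.61
  Sep: +$1,005.11 → -$3,156.50
  Oct: +$1,005.11 − $901.80 → -$3,053.19
  Nov: +$1,005.11 − $826.08 → -$2,874.16
  Dec: +$1,005.11 → -$1,869.05
  Jan: +$1,005.11 → -$863.94
  Feb: +$1,005.11 − $5,166.72 → -$5,025.55
  Mar: +$1,005.11 → -$4,020.44
  Apr: +$1,005.11 → -$3,015.33
  May: +$1,005.11 → -$2,010.22
  Jun: +$1,005.11 → -$1,005.11
  Jul: +$1,005.11 → $0.00
Lowest trial balance = -$5,025.55 (Feb)
Initial deposit = cushion − low point = $2,010.22 − (-$5,025.55) = $7,035.77

$7,035.77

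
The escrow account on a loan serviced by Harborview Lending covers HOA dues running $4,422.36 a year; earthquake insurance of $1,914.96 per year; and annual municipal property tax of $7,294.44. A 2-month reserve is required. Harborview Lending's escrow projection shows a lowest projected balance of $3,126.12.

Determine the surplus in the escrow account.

HOA dues: $4,422.36
Earthquake insurance: $1,914.96
Municipal property tax: $7,294.44
Yearly total = $13,631.76
Per month = $13,631.76 ÷ 12 = $1,135.98
Required cushion = 2 × $1,135.98 = $2,271.96
Surplus = $3,126.12 − $2,271.96 = $854.16

$854.16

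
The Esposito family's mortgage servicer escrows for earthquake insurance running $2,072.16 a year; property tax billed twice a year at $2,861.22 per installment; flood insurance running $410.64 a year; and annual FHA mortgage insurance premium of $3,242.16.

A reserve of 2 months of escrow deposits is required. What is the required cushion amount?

$1,907.90

Earthquake insurance = $2,072.16 per year
Property tax = $2,861.22 × 2 = $5,722.44 per year
Flood insurance = $410.64 per year
FHA mortgage insurance premium = $3,242.16 per year
Total per year = $11,447.40
Per month = $11,447.40 ÷ 12 = $953.95
Cushion = 2 × $953.95 = $1,907.90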